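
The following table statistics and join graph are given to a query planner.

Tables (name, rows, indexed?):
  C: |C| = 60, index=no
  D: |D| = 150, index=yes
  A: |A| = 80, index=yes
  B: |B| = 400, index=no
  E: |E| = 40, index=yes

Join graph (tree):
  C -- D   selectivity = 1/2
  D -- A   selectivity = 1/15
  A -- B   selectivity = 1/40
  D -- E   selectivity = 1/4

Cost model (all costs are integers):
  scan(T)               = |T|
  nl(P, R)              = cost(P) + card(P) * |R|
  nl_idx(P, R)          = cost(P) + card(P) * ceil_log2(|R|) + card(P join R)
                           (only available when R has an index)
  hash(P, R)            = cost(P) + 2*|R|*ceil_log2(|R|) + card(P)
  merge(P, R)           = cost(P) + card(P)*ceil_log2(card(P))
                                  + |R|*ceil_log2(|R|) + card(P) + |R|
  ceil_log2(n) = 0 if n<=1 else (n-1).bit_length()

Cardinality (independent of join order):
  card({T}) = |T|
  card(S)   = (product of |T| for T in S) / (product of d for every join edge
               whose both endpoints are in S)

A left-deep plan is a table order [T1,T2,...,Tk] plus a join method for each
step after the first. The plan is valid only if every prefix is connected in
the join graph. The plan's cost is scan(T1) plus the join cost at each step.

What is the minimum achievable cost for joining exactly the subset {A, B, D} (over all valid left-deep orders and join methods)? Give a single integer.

Selinger DP over subsets of {A,B,D}:
  {D}: scan cost=150, card=150
  {A}: scan cost=80, card=80
  {B}: scan cost=400, card=400
  {AD}: card=800; try (A,hash)→1420, (D,nl_idx)→1520, (A,nl_idx)→2000, (D,merge)→2070, (A,merge)→2140, (D,hash)→2560 …(+2); best=1420 via (A,hash)
  {AB}: card=800; try (A,hash)→1920, (A,nl_idx)→4000, (B,merge)→4720, (A,merge)→5040, (B,hash)→7360, (B,nl)→32080 …(+1); best=1920 via (A,hash)
  {ABD}: card=8000; try (D,hash)→5120, (B,hash)→9420, (D,merge)→12070, (B,merge)→14220, (D,nl_idx)→16320, (D,nl)→121920 …(+1); best=5120 via (D,hash)

5120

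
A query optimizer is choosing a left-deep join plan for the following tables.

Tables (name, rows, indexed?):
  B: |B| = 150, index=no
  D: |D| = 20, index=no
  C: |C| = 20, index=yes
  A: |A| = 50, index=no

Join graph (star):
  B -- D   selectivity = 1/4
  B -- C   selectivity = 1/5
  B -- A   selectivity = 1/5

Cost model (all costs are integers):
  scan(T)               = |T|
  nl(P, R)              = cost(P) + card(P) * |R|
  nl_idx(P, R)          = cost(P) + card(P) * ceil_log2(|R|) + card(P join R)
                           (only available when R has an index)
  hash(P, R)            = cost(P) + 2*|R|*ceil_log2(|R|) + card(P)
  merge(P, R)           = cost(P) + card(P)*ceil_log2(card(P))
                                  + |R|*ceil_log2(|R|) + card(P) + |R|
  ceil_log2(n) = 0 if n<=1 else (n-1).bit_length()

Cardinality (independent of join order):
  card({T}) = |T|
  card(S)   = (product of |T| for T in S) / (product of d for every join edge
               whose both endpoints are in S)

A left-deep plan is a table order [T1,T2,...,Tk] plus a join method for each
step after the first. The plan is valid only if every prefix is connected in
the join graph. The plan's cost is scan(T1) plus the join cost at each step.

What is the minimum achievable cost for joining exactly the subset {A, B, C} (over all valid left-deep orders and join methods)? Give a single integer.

Selinger DP over subsets of {A,B,C}:
  {B}: scan cost=150, card=150
  {C}: scan cost=20, card=20
  {A}: scan cost=50, card=50
  {BC}: card=600; try (C,hash)→500, (B,merge)→1490, (C,nl_idx)→1500, (C,merge)→1620, (B,hash)→2440, (B,nl)→3020 …(+1); best=500 via (C,hash)
  {AB}: card=1500; try (A,hash)→900, (B,merge)→1750, (A,merge)→1850, (B,hash)→2500, (B,nl)→7550, (A,nl)→7650; best=900 via (A,hash)
  {ABC}: card=6000; try (A,hash)→1700, (C,hash)→2600, (A,merge)→7450, (C,nl_idx)→14400, (C,merge)→19020, (A,nl)→30500 …(+1); best=1700 via (A,hash)

1700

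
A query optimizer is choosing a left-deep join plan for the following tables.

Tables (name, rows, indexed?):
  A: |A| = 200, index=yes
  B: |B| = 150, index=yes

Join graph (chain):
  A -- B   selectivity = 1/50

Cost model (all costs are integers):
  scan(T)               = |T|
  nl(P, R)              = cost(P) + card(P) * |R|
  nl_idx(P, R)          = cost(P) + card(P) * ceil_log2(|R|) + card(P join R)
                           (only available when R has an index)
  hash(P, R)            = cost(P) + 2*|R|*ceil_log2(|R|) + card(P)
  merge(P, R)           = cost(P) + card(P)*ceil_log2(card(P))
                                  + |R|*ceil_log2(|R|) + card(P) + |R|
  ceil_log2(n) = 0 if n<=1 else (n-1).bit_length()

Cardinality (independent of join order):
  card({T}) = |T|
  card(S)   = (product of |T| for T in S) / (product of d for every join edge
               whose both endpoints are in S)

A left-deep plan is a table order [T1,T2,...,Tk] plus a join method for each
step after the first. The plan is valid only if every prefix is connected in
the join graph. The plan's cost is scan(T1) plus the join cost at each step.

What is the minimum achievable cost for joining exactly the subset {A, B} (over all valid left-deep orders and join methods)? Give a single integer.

1950

Selinger DP over subsets of {A,B}:
  {A}: scan cost=200, card=200
  {B}: scan cost=150, card=150
  {AB}: card=600; try (A,nl_idx)→1950, (B,nl_idx)→2400, (B,hash)→2800, (A,merge)→3300, (B,merge)→3350, (A,hash)→3500 …(+2); best=1950 via (A,nl_idx)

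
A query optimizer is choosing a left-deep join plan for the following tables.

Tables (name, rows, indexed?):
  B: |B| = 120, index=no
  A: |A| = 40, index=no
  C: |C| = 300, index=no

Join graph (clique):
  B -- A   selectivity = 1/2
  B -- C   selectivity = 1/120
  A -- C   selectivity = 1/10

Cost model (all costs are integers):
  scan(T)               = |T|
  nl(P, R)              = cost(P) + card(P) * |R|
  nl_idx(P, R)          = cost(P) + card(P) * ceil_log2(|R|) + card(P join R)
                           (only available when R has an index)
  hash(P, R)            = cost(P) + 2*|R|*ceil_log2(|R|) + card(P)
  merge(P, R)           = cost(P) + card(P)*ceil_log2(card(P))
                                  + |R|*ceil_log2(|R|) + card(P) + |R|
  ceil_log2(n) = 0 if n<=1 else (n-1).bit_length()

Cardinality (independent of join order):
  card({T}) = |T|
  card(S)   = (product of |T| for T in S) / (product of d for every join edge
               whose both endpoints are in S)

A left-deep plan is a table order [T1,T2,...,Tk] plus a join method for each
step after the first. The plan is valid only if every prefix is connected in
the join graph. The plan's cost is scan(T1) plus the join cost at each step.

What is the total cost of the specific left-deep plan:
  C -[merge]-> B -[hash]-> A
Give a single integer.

5040

step 1: scan C: cost=300, card=300
step 2: join B via merge
    card(P join B) = 300*120/(120) = 300
    cost = 300 + 300*9 + 120*7 + 300 + 120 = 4260
step 3: join A via hash
    card(P join A) = 300*40/(2*10) = 600
    cost = 4260 + 2*40*6 + 300 = 5040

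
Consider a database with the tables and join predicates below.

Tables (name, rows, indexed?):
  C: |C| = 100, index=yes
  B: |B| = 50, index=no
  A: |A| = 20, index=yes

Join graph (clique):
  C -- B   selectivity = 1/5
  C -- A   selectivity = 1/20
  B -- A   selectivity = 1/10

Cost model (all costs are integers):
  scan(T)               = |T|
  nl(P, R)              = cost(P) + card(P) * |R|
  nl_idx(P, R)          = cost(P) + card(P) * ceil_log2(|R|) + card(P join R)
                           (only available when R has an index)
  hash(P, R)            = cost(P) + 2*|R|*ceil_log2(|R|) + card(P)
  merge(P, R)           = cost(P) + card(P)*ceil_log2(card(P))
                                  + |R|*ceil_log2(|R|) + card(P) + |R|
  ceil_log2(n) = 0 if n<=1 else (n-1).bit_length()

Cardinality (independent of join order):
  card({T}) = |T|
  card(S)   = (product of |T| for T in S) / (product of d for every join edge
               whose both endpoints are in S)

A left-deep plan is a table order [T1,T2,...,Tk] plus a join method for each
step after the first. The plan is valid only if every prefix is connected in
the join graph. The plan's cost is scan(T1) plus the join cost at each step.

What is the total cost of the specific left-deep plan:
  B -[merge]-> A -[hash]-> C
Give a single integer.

2020

step 1: scan B: cost=50, card=50
step 2: join A via merge
    card(P join A) = 50*20/(10) = 100
    cost = 50 + 50*6 + 20*5 + 50 + 20 = 520
step 3: join C via hash
    card(P join C) = 100*100/(5*20) = 100
    cost = 520 + 2*100*7 + 100 = 2020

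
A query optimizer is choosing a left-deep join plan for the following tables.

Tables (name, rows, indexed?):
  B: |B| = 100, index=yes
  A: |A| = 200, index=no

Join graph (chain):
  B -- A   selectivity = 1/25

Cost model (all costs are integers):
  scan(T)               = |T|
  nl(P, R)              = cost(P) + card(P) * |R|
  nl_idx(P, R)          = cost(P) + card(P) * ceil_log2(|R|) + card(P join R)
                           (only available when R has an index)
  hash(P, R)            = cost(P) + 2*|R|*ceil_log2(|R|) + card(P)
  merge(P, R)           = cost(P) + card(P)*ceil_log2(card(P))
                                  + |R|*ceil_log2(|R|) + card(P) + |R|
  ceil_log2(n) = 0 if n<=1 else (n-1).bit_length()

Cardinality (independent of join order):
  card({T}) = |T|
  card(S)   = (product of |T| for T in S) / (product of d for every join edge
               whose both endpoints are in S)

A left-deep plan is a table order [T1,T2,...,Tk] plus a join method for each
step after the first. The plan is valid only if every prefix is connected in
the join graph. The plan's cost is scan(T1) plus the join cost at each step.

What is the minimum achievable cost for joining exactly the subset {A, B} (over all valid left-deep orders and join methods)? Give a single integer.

Selinger DP over subsets of {A,B}:
  {B}: scan cost=100, card=100
  {A}: scan cost=200, card=200
  {AB}: card=800; try (B,hash)→1800, (B,nl_idx)→2400, (A,merge)→2700, (B,merge)→2800, (A,hash)→3400, (A,nl)→20100 …(+1); best=1800 via (B,hash)

1800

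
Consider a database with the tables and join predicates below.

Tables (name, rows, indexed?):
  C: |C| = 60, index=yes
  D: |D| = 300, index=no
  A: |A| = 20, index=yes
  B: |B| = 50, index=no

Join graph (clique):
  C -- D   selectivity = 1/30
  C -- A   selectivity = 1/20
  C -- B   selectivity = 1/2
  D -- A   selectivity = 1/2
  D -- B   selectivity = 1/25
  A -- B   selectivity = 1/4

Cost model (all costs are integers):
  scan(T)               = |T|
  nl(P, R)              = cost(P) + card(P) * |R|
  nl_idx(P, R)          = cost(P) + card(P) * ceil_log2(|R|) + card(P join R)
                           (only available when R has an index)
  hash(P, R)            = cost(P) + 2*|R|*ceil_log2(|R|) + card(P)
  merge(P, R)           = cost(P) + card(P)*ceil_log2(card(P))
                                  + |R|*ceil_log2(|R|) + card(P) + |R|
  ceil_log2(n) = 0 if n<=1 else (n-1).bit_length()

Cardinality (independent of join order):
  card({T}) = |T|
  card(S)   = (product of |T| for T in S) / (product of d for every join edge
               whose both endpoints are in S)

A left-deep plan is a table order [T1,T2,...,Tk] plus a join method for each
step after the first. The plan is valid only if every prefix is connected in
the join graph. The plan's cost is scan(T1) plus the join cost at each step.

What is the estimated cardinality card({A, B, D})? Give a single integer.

1500

Tables in S: A(20), B(50), D(300)
Edges inside S: D-A(d=2), D-B(d=25), A-B(d=4)
numerator = 20 * 50 * 300 = 300000
denominator = 2 * 25 * 4 = 200
card(S) = 300000 / 200 = 1500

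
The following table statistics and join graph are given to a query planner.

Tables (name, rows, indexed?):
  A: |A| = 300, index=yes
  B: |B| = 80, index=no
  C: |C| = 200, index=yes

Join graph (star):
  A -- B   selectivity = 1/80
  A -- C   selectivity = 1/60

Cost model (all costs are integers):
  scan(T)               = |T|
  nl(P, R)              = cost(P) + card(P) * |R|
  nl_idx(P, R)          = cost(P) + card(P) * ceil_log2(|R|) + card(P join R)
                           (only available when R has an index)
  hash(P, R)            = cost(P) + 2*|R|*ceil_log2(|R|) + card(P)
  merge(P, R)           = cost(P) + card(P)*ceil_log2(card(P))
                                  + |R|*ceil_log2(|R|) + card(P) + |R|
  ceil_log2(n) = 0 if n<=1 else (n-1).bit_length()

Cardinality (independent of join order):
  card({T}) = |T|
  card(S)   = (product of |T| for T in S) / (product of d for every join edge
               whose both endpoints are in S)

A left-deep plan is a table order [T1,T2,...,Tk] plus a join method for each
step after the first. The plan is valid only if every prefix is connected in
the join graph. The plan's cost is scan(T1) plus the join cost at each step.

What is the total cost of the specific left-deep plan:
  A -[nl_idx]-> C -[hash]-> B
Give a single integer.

step 1: scan A: cost=300, card=300
step 2: join C via nl_idx
    card(P join C) = 300*200/(60) = 1000
    cost = 300 + 300*8 + 1000 = 3700
step 3: join B via hash
    card(P join B) = 1000*80/(80) = 1000
    cost = 3700 + 2*80*7 + 1000 = 5820

5820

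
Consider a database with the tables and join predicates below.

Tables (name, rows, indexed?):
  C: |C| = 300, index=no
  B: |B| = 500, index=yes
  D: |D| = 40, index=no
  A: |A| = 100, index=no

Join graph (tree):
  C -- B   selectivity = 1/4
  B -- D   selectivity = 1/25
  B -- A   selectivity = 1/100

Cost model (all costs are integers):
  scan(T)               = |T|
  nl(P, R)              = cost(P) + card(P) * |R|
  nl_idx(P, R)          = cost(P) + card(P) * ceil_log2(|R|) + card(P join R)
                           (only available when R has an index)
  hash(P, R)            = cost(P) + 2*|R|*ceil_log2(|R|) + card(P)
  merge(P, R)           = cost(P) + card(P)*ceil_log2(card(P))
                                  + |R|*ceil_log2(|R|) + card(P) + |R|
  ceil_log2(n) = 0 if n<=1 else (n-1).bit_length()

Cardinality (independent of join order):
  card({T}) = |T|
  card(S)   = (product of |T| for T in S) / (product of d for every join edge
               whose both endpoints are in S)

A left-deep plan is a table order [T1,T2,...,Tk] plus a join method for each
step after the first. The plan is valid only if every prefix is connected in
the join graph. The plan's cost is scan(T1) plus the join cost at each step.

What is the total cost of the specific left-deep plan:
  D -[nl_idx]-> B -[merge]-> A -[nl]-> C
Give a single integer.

step 1: scan D: cost=40, card=40
step 2: join B via nl_idx
    card(P join B) = 40*500/(25) = 800
    cost = 40 + 40*9 + 800 = 1200
step 3: join A via merge
    card(P join A) = 800*100/(100) = 800
    cost = 1200 + 800*10 + 100*7 + 800 + 100 = 10800
step 4: join C via nl
    card(P join C) = 800*300/(4) = 60000
    cost = 10800 + 800*300 = 250800

250800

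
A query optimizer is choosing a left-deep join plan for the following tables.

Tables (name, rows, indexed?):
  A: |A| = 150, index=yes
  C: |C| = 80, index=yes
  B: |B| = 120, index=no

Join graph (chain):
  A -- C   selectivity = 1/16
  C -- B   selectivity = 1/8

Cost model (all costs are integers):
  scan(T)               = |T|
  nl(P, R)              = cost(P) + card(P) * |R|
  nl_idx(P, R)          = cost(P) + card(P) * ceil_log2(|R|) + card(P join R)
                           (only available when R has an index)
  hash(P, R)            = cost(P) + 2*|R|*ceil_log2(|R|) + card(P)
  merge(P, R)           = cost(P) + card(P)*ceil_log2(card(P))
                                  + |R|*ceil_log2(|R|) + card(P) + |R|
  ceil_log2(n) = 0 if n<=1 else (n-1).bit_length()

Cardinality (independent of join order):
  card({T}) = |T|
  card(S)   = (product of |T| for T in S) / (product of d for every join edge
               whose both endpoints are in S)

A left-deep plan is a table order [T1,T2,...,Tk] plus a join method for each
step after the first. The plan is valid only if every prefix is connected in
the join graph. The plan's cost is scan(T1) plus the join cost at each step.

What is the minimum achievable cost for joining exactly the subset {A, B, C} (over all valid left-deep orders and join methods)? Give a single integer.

Selinger DP over subsets of {A,B,C}:
  {A}: scan cost=150, card=150
  {C}: scan cost=80, card=80
  {B}: scan cost=120, card=120
  {AC}: card=750; try (C,hash)→1420, (A,nl_idx)→1470, (C,nl_idx)→1950, (A,merge)→2070, (C,merge)→2140, (A,hash)→2560 …(+2); best=1420 via (C,hash)
  {BC}: card=1200; try (C,hash)→1360, (B,merge)→1680, (C,merge)→1720, (B,hash)→1840, (C,nl_idx)→2160, (B,nl)→9680 …(+1); best=1360 via (C,hash)
  {ABC}: card=11250; try (B,hash)→3850, (A,hash)→4960, (B,merge)→10630, (A,merge)→17110, (A,nl_idx)→22210, (B,nl)→91420 …(+1); best=3850 via (B,hash)

3850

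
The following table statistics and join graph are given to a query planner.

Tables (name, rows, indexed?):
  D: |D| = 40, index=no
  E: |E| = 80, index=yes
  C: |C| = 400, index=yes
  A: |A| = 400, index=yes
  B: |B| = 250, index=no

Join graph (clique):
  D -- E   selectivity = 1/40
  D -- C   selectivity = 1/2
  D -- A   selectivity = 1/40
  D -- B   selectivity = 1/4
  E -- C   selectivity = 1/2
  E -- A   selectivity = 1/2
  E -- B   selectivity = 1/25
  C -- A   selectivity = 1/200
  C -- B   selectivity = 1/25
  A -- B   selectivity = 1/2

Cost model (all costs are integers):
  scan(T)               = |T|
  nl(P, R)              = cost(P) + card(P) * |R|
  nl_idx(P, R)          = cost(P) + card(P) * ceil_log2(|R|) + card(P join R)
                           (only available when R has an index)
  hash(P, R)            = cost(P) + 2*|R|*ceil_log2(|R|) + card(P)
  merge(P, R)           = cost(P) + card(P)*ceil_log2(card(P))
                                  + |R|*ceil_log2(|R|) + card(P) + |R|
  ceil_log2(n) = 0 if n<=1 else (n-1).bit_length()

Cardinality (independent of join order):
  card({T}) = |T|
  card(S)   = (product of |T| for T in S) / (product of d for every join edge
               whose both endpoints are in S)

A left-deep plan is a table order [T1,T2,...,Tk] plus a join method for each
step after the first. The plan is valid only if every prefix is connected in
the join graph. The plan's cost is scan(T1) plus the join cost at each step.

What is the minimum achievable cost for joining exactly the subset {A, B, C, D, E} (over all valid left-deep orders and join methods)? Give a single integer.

Selinger DP over subsets of {A,B,C,D,E}:
  {D}: scan cost=40, card=40
  {E}: scan cost=80, card=80
  {C}: scan cost=400, card=400
  {A}: scan cost=400, card=400
  {B}: scan cost=250, card=250
  {DE}: card=80; try (E,nl_idx)→400, (D,hash)→640, (E,merge)→960, (D,merge)→1000, (E,hash)→1200, (E,nl)→3240 …(+1); best=400 via (E,nl_idx)
  {CD}: card=8000; try (D,hash)→1280, (C,merge)→4320, (D,merge)→4680, (C,hash)→7280, (C,nl_idx)→8400, (C,nl)→16040 …(+1); best=1280 via (D,hash)
  {AD}: card=400; try (A,nl_idx)→800, (D,hash)→1280, (A,merge)→4320, (D,merge)→4680, (A,hash)→7280, (A,nl)→16040 …(+1); best=800 via (A,nl_idx)
  {BD}: card=2500; try (D,hash)→980, (B,merge)→2570, (D,merge)→2780, (B,hash)→4080, (B,nl)→10040, (D,nl)→10250; best=980 via (D,hash)
  {CE}: card=16000; try (E,hash)→1920, (C,merge)→4720, (E,merge)→5040, (C,hash)→7360, (C,nl_idx)→16800, (E,nl_idx)→19200 …(+2); best=1920 via (E,hash)
  {AE}: card=16000; try (E,hash)→1920, (A,merge)→4720, (E,merge)→5040, (A,hash)→7360, (A,nl_idx)→16800, (E,nl_idx)→19200 …(+2); best=1920 via (E,hash)
  {BE}: card=800; try (E,hash)→1620, (E,nl_idx)→2800, (B,merge)→2970, (E,merge)→3140, (B,hash)→4160, (B,nl)→20080 …(+1); best=1620 via (E,hash)
  {AC}: card=800; try (C,nl_idx)→4800, (A,nl_idx)→4800, (C,hash)→8000, (A,hash)→8000, (C,merge)→8400, (A,merge)→8400 …(+2); best=4800 via (C,nl_idx)
  {BC}: card=4000; try (B,hash)→4800, (C,merge)→6500, (C,nl_idx)→6500, (B,merge)→6650, (C,hash)→7700, (C,nl)→100250 …(+1); best=4800 via (B,hash)
  {AB}: card=50000; try (B,hash)→4800, (A,merge)→6500, (B,merge)→6650, (A,hash)→7700, (A,nl_idx)→52500, (A,nl)→100250 …(+1); best=4800 via (B,hash)
  {CDE}: card=8000; try (C,merge)→5040, (C,hash)→7680, (C,nl_idx)→9120, (E,hash)→10400, (D,hash)→18400, (C,nl)→32400 …(+5); best=5040 via (C,merge)
  {ADE}: card=400; try (A,nl_idx)→1520, (E,hash)→2320, (E,nl_idx)→4000, (A,merge)→5040, (E,merge)→5440, (A,hash)→7680 …(+5); best=1520 via (A,nl_idx)
  {BDE}: card=200; try (D,hash)→2900, (B,merge)→3290, (B,hash)→4480, (E,hash)→4600, (D,merge)→10700, (E,nl_idx)→18680 …(+4); best=2900 via (D,hash)
  {ACD}: card=400; try (C,nl_idx)→4800, (D,hash)→6080, (C,hash)→8400, (C,merge)→8800, (D,merge)→13880, (A,hash)→16480 …(+5); best=4800 via (C,nl_idx)
  {BCD}: card=20000; try (D,hash)→9280, (C,hash)→10680, (B,hash)→13280, (C,merge)→37480, (C,nl_idx)→43480, (D,merge)→57080 …(+4); best=9280 via (D,hash)
  {ABD}: card=12500; try (B,hash)→5200, (B,merge)→7050, (A,hash)→10680, (A,nl_idx)→35980, (A,merge)→37480, (D,hash)→55280 …(+4); best=5200 via (B,hash)
  {ACE}: card=16000; try (E,hash)→6720, (E,merge)→14240, (C,hash)→25120, (A,hash)→25120, (E,nl_idx)→26400, (E,nl)→68800 …(+6); best=6720 via (E,hash)
  {BCE}: card=6400; try (C,hash)→9620, (E,hash)→9920, (C,merge)→14420, (C,nl_idx)→15220, (B,hash)→21920, (E,nl_idx)→39200 …(+5); best=9620 via (C,hash)
  {ABE}: card=80000; try (A,hash)→9620, (A,merge)→14420, (B,hash)→21920, (E,hash)→55920, (A,nl_idx)→88820, (B,merge)→244170 …(+5); best=9620 via (A,hash)
  {ABC}: card=4000; try (B,hash)→9600, (B,merge)→15850, (A,hash)→16000, (A,nl_idx)→44800, (A,merge)→60800, (C,hash)→62000 …(+5); best=9600 via (B,hash)
  {ACDE}: card=200; try (C,nl_idx)→5320, (E,hash)→6320, (E,nl_idx)→7800, (C,hash)→9120, (E,merge)→9440, (C,merge)→9520 …(+9); best=5320 via (C,nl_idx)
  {BCDE}: card=800; try (C,nl_idx)→5500, (C,merge)→8700, (C,hash)→10300, (D,hash)→16500, (B,hash)→17040, (E,hash)→30400 …(+8); best=5500 via (C,nl_idx)
  {ABDE}: card=500; try (A,nl_idx)→5200, (B,hash)→5920, (B,merge)→7770, (A,merge)→8700, (A,hash)→10300, (E,hash)→18820 …(+8); best=5200 via (A,nl_idx)
  {ABCD}: card=500; try (B,hash)→9200, (B,merge)→11050, (D,hash)→14080, (C,hash)→24900, (A,hash)→36480, (D,merge)→61880 …(+8); best=9200 via (B,hash)
  {ABCE}: card=3200; try (E,hash)→14720, (A,hash)→23220, (B,hash)→26720, (E,nl_idx)→40800, (E,merge)→62240, (A,nl_idx)→70420 …(+9); best=14720 via (E,hash)
  {ABCDE}: card=10; try (B,merge)→9370, (B,hash)→9520, (C,nl_idx)→9710, (E,hash)→10820, (E,nl_idx)→12710, (A,nl_idx)→12710 …(+12); best=9370 via (B,merge)

9370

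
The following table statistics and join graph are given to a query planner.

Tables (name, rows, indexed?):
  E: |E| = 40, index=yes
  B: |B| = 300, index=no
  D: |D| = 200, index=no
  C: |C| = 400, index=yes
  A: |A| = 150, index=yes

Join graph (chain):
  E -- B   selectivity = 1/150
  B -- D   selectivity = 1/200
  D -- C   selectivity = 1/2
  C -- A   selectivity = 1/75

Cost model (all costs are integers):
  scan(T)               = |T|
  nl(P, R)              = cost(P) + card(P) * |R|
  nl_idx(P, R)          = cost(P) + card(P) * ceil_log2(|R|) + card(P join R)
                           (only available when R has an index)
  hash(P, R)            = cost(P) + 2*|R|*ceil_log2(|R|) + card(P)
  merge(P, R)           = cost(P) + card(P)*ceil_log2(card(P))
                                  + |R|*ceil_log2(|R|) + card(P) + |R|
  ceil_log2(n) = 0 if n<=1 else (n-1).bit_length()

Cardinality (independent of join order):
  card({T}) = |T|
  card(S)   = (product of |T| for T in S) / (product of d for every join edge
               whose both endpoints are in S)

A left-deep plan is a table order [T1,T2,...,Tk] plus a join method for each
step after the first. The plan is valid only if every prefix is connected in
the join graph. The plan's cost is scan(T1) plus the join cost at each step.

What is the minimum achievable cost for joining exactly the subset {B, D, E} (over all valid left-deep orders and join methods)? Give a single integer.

Selinger DP over subsets of {B,D,E}:
  {E}: scan cost=40, card=40
  {B}: scan cost=300, card=300
  {D}: scan cost=200, card=200
  {BE}: card=80; try (E,hash)→1080, (E,nl_idx)→2180, (B,merge)→3320, (E,merge)→3580, (B,hash)→5480, (B,nl)→12040 …(+1); best=1080 via (E,hash)
  {BD}: card=300; try (D,hash)→3800, (B,merge)→5000, (D,merge)→5100, (B,hash)→5800, (B,nl)→60200, (D,nl)→60300; best=3800 via (D,hash)
  {BDE}: card=80; try (D,merge)→3520, (D,hash)→4360, (E,hash)→4580, (E,nl_idx)→5680, (E,merge)→7080, (E,nl)→15800 …(+1); best=3520 via (D,merge)

3520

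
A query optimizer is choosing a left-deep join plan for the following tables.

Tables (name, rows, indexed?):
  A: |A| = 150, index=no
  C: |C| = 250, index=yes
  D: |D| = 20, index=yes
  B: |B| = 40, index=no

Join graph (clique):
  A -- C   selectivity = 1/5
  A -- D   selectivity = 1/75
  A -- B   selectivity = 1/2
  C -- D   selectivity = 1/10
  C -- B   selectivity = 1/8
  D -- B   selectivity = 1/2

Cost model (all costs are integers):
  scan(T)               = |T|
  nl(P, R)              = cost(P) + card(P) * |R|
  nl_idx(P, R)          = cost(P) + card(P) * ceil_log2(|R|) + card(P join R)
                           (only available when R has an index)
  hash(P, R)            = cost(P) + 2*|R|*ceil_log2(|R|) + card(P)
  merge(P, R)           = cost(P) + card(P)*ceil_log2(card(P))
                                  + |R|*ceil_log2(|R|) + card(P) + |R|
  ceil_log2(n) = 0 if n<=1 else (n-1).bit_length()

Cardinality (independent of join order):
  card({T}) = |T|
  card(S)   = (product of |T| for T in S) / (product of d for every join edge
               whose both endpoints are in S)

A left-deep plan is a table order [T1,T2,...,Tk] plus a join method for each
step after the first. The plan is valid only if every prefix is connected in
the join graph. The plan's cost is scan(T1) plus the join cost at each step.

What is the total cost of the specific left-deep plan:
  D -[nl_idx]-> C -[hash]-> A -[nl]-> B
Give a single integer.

11580

step 1: scan D: cost=20, card=20
step 2: join C via nl_idx
    card(P join C) = 20*250/(10) = 500
    cost = 20 + 20*8 + 500 = 680
step 3: join A via hash
    card(P join A) = 500*150/(5*75) = 200
    cost = 680 + 2*150*8 + 500 = 3580
step 4: join B via nl
    card(P join B) = 200*40/(2*8*2) = 250
    cost = 3580 + 200*40 = 11580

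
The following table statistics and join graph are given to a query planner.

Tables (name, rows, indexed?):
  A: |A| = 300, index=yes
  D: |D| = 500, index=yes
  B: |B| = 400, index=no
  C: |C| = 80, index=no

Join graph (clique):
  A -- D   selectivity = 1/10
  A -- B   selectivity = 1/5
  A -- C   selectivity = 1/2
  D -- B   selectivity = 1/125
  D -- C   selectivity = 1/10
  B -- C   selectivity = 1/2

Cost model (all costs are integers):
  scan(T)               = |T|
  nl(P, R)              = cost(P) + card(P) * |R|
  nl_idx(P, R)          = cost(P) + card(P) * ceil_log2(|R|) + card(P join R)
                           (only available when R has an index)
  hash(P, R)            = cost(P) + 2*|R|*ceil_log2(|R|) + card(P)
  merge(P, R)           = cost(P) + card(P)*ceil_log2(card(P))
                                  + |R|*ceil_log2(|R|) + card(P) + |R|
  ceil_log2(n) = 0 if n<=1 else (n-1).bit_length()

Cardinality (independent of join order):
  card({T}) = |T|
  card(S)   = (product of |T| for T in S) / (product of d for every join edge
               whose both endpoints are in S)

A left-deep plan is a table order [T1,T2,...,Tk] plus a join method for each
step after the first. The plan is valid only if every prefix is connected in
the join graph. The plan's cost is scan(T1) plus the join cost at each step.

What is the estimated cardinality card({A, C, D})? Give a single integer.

60000

Tables in S: A(300), C(80), D(500)
Edges inside S: A-D(d=10), A-C(d=2), D-C(d=10)
numerator = 300 * 80 * 500 = 12000000
denominator = 10 * 2 * 10 = 200
card(S) = 12000000 / 200 = 60000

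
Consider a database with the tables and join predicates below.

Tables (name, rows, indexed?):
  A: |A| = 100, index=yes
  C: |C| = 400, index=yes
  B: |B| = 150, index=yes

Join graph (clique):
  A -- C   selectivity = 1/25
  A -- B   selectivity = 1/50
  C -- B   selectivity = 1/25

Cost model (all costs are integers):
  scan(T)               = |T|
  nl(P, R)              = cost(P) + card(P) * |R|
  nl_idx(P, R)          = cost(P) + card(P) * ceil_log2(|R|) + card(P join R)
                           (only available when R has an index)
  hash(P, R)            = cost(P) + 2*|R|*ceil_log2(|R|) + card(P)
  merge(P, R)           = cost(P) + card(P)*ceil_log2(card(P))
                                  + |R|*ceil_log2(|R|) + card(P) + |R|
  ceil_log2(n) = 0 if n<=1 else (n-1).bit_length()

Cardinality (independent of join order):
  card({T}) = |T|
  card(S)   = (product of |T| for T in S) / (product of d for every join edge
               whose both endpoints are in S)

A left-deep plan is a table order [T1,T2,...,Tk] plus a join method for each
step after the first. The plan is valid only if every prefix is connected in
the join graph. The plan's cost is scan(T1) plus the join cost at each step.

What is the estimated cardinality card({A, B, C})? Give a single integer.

192

Tables in S: A(100), B(150), C(400)
Edges inside S: A-C(d=25), A-B(d=50), C-B(d=25)
numerator = 100 * 150 * 400 = 6000000
denominator = 25 * 50 * 25 = 31250
card(S) = 6000000 / 31250 = 192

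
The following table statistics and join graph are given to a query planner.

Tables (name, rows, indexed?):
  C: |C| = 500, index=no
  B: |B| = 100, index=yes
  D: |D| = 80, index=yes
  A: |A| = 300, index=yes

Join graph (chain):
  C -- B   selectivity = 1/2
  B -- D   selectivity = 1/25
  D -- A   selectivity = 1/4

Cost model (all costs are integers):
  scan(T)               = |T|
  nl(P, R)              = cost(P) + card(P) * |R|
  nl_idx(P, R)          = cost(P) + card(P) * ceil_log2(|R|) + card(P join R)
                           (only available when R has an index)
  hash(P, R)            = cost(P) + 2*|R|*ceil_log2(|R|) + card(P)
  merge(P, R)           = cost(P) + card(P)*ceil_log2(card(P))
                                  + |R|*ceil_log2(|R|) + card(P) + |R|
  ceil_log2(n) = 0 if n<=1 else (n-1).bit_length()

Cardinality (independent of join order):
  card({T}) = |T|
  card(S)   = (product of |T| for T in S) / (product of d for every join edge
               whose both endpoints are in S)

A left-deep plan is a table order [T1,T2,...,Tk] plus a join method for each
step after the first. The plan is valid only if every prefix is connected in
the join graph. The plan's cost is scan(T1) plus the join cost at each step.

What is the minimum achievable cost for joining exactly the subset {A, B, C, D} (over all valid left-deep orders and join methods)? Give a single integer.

39680

Selinger DP over subsets of {A,B,C,D}:
  {C}: scan cost=500, card=500
  {B}: scan cost=100, card=100
  {D}: scan cost=80, card=80
  {A}: scan cost=300, card=300
  {BC}: card=25000; try (B,hash)→2400, (C,merge)→5900, (B,merge)→6300, (C,hash)→9200, (B,nl_idx)→29000, (C,nl)→50100 …(+1); best=2400 via (B,hash)
  {BD}: card=320; try (B,nl_idx)→960, (D,nl_idx)→1120, (D,hash)→1320, (B,merge)→1520, (D,merge)→1540, (B,hash)→1560 …(+2); best=960 via (B,nl_idx)
  {AD}: card=6000; try (D,hash)→1720, (A,merge)→3720, (D,merge)→3940, (A,hash)→5560, (A,nl_idx)→6800, (D,nl_idx)→8400 …(+2); best=1720 via (D,hash)
  {BCD}: card=80000; try (C,merge)→9160, (C,hash)→10280, (D,hash)→28520, (C,nl)→160960, (D,nl_idx)→257400, (D,merge)→403040 …(+1); best=9160 via (C,merge)
  {ABD}: card=24000; try (A,hash)→6680, (A,merge)→7160, (B,hash)→9120, (A,nl_idx)→27840, (B,nl_idx)→67720, (B,merge)→86520 …(+2); best=6680 via (A,hash)
  {ABCD}: card=6000000; try (C,hash)→39680, (A,hash)→94560, (C,merge)→395680, (A,merge)→1452160, (A,nl_idx)→6729160, (C,nl)→12006680 …(+1); best=39680 via (C,hash)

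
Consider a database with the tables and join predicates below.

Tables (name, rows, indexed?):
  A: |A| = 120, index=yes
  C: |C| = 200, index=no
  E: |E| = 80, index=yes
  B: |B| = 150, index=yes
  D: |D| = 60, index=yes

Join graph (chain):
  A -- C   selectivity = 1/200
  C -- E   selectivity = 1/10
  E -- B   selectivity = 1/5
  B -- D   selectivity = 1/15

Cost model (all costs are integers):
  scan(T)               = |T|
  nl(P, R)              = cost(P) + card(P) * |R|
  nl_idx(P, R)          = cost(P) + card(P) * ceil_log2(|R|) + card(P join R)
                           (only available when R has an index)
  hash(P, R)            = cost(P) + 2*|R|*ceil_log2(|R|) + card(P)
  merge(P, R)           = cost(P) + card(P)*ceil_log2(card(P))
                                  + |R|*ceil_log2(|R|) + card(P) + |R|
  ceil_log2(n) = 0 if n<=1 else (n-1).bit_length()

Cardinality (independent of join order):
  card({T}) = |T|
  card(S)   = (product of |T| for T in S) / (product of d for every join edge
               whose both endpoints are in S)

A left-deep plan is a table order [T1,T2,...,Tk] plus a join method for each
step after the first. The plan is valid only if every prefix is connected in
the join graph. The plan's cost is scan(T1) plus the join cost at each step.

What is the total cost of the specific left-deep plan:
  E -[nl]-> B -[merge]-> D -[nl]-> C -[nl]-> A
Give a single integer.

25003700

step 1: scan E: cost=80, card=80
step 2: join B via nl
    card(P join B) = 80*150/(5) = 2400
    cost = 80 + 80*150 = 12080
step 3: join D via merge
    card(P join D) = 2400*60/(15) = 9600
    cost = 12080 + 2400*12 + 60*6 + 2400 + 60 = 43700
step 4: join C via nl
    card(P join C) = 9600*200/(10) = 192000
    cost = 43700 + 9600*200 = 1963700
step 5: join A via nl
    card(P join A) = 192000*120/(200) = 115200
    cost = 1963700 + 192000*120 = 25003700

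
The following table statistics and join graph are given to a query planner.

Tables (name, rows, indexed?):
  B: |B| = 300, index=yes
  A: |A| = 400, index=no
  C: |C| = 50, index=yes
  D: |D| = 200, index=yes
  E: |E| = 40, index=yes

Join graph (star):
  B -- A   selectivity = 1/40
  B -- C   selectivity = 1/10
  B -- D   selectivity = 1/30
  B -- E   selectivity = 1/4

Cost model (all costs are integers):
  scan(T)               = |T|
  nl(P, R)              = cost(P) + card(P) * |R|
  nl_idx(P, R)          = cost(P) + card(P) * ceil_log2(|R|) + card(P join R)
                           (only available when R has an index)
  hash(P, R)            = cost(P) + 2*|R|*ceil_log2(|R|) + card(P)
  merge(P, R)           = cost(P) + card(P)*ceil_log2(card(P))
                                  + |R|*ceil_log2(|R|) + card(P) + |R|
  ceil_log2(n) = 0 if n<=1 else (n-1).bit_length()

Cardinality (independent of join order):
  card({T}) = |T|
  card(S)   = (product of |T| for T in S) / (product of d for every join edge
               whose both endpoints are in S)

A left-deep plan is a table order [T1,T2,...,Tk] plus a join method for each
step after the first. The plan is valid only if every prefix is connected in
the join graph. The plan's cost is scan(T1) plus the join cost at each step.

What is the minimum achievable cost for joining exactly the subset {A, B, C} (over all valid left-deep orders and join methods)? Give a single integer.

9800

Selinger DP over subsets of {A,B,C}:
  {B}: scan cost=300, card=300
  {A}: scan cost=400, card=400
  {C}: scan cost=50, card=50
  {AB}: card=3000; try (B,hash)→6200, (B,nl_idx)→7000, (A,merge)→7300, (B,merge)→7400, (A,hash)→7800, (A,nl)→120300 …(+1); best=6200 via (B,hash)
  {BC}: card=1500; try (C,hash)→1200, (B,nl_idx)→2000, (B,merge)→3400, (C,nl_idx)→3600, (C,merge)→3650, (B,hash)→5500 …(+2); best=1200 via (C,hash)
  {ABC}: card=15000; try (C,hash)→9800, (A,hash)→9900, (A,merge)→23200, (C,nl_idx)→39200, (C,merge)→45550, (C,nl)→156200 …(+1); best=9800 via (C,hash)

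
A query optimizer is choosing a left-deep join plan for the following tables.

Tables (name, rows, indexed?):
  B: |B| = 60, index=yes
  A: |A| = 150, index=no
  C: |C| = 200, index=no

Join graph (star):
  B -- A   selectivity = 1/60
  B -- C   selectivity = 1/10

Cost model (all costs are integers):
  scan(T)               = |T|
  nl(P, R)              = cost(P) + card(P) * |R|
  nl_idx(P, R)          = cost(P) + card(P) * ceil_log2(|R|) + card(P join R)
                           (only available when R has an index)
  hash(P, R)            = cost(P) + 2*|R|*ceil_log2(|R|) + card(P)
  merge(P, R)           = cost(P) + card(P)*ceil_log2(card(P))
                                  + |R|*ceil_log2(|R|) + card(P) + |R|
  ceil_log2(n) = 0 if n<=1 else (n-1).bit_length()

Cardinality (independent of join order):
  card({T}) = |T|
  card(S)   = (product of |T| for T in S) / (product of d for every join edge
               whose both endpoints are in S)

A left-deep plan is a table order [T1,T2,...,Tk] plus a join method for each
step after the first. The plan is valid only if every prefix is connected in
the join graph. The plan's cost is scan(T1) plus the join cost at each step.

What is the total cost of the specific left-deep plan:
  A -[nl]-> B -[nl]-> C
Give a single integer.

39150

step 1: scan A: cost=150, card=150
step 2: join B via nl
    card(P join B) = 150*60/(60) = 150
    cost = 150 + 150*60 = 9150
step 3: join C via nl
    card(P join C) = 150*200/(10) = 3000
    cost = 9150 + 150*200 = 39150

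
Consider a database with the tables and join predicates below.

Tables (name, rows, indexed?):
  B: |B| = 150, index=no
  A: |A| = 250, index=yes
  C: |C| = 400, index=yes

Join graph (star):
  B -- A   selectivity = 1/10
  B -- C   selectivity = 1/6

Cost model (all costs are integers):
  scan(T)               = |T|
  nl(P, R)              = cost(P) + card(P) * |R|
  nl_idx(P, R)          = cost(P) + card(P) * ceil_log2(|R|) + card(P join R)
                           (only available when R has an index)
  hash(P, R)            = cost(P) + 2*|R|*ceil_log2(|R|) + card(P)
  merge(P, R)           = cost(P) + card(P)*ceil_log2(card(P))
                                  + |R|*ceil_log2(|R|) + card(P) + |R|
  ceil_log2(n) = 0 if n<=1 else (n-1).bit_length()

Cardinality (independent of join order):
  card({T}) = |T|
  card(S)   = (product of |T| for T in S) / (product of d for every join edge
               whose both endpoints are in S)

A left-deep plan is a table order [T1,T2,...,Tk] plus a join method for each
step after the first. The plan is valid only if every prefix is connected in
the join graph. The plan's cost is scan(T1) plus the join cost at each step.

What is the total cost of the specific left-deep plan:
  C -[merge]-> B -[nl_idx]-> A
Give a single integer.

335750

step 1: scan C: cost=400, card=400
step 2: join B via merge
    card(P join B) = 400*150/(6) = 10000
    cost = 400 + 400*9 + 150*8 + 400 + 150 = 5750
step 3: join A via nl_idx
    card(P join A) = 10000*250/(10) = 250000
    cost = 5750 + 10000*8 + 250000 = 335750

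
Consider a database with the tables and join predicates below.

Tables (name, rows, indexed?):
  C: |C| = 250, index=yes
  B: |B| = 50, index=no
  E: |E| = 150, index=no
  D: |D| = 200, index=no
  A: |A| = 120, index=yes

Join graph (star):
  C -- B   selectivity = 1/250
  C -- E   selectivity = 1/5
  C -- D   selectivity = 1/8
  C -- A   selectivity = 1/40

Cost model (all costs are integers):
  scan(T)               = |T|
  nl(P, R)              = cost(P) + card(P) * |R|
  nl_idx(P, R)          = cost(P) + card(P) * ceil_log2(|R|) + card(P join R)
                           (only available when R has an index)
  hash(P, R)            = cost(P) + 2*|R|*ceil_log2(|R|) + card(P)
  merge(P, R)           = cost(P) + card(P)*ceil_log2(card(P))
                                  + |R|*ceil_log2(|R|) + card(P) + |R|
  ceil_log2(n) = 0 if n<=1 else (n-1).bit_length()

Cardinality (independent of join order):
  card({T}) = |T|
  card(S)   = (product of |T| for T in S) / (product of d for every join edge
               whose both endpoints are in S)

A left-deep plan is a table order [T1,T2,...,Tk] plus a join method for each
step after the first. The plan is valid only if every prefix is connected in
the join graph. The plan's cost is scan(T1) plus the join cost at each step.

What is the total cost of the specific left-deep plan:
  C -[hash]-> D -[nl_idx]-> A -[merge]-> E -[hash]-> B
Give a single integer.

930650

step 1: scan C: cost=250, card=250
step 2: join D via hash
    card(P join D) = 250*200/(8) = 6250
    cost = 250 + 2*200*8 + 250 = 3700
step 3: join A via nl_idx
    card(P join A) = 6250*120/(40) = 18750
    cost = 3700 + 6250*7 + 18750 = 66200
step 4: join E via merge
    card(P join E) = 18750*150/(5) = 562500
    cost = 66200 + 18750*15 + 150*8 + 18750 + 150 = 367550
step 5: join B via hash
    card(P join B) = 562500*50/(250) = 112500
    cost = 367550 + 2*50*6 + 562500 = 930650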